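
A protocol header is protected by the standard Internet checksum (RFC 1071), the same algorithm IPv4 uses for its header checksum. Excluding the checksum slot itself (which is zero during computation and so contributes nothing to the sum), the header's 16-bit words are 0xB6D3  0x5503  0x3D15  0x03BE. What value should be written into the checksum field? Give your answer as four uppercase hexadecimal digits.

B355

One's-complement addition (fold any carry out of bit 15 back into bit 0):
  0xB6D3 + 0x5503 = 0x10BD6 → wrap carry → 0x0BD7
  0x0BD7 + 0x3D15 = 0x048EC
  0x48EC + 0x03BE = 0x04CAA
One's-complement sum = 0x4CAA.
Checksum = ~0x4CAA & 0xFFFF = 0xB355.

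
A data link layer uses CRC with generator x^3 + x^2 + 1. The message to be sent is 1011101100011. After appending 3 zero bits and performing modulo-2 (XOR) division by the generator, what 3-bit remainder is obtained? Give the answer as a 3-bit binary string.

100

Append 3 zeros: 1011101100011000. Divide by 1101 (XOR where the leading bit is 1):
  pos 0: 1011 XOR 1101 = 0110
  pos 1: 1101 XOR 1101 = 0000
  pos 6: 1100 XOR 1101 = 0001
  pos 9: 1011 XOR 1101 = 0110
  pos 10: 1100 XOR 1101 = 0001
Remainder (last 3 bits) = 100. This is the CRC / FCS.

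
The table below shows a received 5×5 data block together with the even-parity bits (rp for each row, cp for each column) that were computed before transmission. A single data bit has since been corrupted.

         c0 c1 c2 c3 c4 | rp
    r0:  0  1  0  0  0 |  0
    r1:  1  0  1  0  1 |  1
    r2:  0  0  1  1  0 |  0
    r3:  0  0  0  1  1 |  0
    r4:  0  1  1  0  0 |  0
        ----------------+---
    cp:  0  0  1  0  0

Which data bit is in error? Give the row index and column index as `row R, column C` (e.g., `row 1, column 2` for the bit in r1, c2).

row 0, column 0

Recompute each row's even parity and compare to rp:
  r0: data parity 1, sent rp 0 → mismatch
  r1: data parity 1, sent rp 1 → ok
  r2: data parity 0, sent rp 0 → ok
  r3: data parity 0, sent rp 0 → ok
  r4: data parity 0, sent rp 0 → ok
Recompute each column's even parity and compare to cp:
  c0: data parity 1, sent cp 0 → mismatch
  c1: data parity 0, sent cp 0 → ok
  c2: data parity 1, sent cp 1 → ok
  c3: data parity 0, sent cp 0 → ok
  c4: data parity 0, sent cp 0 → ok
Exactly one row (r0) and one column (c0) fail → the flipped bit is at their intersection.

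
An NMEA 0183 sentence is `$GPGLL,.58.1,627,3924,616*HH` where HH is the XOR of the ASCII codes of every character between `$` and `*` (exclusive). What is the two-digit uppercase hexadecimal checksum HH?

62

XOR the ASCII codes of the payload characters:
  'G' = 0x47 → acc = 0x47
  'P' = 0x50 → acc = 0x17
  'G' = 0x47 → acc = 0x50
  'L' = 0x4C → acc = 0x1C
  'L' = 0x4C → acc = 0x50
  ',' = 0x2C → acc = 0x7C
  '.' = 0x2E → acc = 0x52
  '5' = 0x35 → acc = 0x67
  '8' = 0x38 → acc = 0x5F
  '.' = 0x2E → acc = 0x71
  '1' = 0x31 → acc = 0x40
  ',' = 0x2C → acc = 0x6C
  '6' = 0x36 → acc = 0x5A
  '2' = 0x32 → acc = 0x68
  '7' = 0x37 → acc = 0x5F
  ',' = 0x2C → acc = 0x73
  '3' = 0x33 → acc = 0x40
  '9' = 0x39 → acc = 0x79
  '2' = 0x32 → acc = 0x4B
  '4' = 0x34 → acc = 0x7F
  ',' = 0x2C → acc = 0x53
  '6' = 0x36 → acc = 0x65
  '1' = 0x31 → acc = 0x54
  '6' = 0x36 → acc = 0x62
Checksum = 0x62.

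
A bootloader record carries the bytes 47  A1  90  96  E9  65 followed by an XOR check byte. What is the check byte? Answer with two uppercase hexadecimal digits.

6C

XOR the bytes together:
  start with 0x47
  0x47 ⊕ 0xA1 = 0xE6
  0xE6 ⊕ 0x90 = 0x76
  0x76 ⊕ 0x96 = 0xE0
  0xE0 ⊕ 0xE9 = 0x09
  0x09 ⊕ 0x65 = 0x6C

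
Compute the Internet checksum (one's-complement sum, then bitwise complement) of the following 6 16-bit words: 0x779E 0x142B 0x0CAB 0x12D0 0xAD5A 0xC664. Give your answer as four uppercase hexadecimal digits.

One's-complement addition (fold any carry out of bit 15 back into bit 0):
  0x779E + 0x142B = 0x08BC9
  0x8BC9 + 0x0CAB = 0x09874
  0x9874 + 0x12D0 = 0x0AB44
  0xAB44 + 0xAD5A = 0x1589E → wrap carry → 0x589F
  0x589F + 0xC664 = 0x11F03 → wrap carry → 0x1F04
One's-complement sum = 0x1F04.
Checksum = ~0x1F04 & 0xFFFF = 0xE0FB.

E0FB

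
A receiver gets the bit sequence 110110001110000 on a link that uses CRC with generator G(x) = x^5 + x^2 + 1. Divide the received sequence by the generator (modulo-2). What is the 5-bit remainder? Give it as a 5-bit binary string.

Modulo-2 division of 110110001110000 by 100101:
  pos 0: 110110 XOR 100101 = 010011
  pos 1: 100110 XOR 100101 = 000011
  pos 5: 110111 XOR 100101 = 010010
  pos 6: 100100 XOR 100101 = 000001
Remainder = 01000 (nonzero — an error is detected).

01000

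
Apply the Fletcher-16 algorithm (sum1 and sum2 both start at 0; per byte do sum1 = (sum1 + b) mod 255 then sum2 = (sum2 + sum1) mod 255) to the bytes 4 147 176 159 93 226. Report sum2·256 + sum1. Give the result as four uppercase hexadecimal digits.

Running sums (mod 255):
  after byte 0 (4): sum1=4, sum2=4
  after byte 1 (147): sum1=151, sum2=155
  after byte 2 (176): sum1=72, sum2=227
  after byte 3 (159): sum1=231, sum2=203
  after byte 4 (93): sum1=69, sum2=17
  after byte 5 (226): sum1=40, sum2=57
Checksum = sum2·256 + sum1 = 57·256 + 40 = 14632 = 0x3928.

3928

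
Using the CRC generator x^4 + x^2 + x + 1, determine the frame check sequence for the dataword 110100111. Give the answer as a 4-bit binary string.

1111

Append 4 zeros: 1101001110000. Divide by 10111 (XOR where the leading bit is 1):
  pos 0: 11010 XOR 10111 = 01101
  pos 1: 11010 XOR 10111 = 01101
  pos 2: 11011 XOR 10111 = 01100
  pos 3: 11001 XOR 10111 = 01110
  pos 4: 11101 XOR 10111 = 01010
  pos 5: 10100 XOR 10111 = 00011
  pos 8: 11000 XOR 10111 = 01111
Remainder (last 4 bits) = 1111. This is the CRC / FCS.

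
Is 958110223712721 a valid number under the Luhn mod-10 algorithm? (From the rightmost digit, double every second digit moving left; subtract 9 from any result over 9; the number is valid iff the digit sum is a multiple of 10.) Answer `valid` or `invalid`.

From the right, keep odd positions and double even positions (subtract 9 from any doubled value over 9):
  doubled (positions 2,4,...): 4 4 5 4 0 2 1 → sum 20
  kept (positions 1,3,...): 1 7 1 3 2 1 8 9 → sum 32
Total = 52.
52 mod 10 = 2, so the number is invalid.

invalid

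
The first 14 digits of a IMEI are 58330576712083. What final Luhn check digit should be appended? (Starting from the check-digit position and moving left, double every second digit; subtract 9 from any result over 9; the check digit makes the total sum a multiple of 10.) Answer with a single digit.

3

Partial digits right→left: 3 8 0 2 1 7 6 7 5 0 3 3 8 5
Double every second digit counting from the check-digit position (so the 1st, 3rd, 5th, ... of the partial from the right).
  doubled (with −9 where >9): 6 0 2 3 1 6 7 → sum 25
  kept as-is: 8 2 7 7 0 3 5 → sum 32
Total = 25 + 32 = 57.
Check digit = (10 − (57 mod 10)) mod 10 = 3.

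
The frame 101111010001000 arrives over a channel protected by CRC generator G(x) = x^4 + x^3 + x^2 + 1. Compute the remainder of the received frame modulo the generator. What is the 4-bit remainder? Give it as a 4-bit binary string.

Modulo-2 division of 101111010001000 by 11101:
  pos 0: 10111 XOR 11101 = 01010
  pos 1: 10101 XOR 11101 = 01000
  pos 2: 10000 XOR 11101 = 01101
  pos 3: 11011 XOR 11101 = 00110
  pos 5: 11000 XOR 11101 = 00101
  pos 7: 10101 XOR 11101 = 01000
  pos 8: 10000 XOR 11101 = 01101
  pos 9: 11010 XOR 11101 = 00111
Remainder = 1110 (nonzero — an error is detected).

1110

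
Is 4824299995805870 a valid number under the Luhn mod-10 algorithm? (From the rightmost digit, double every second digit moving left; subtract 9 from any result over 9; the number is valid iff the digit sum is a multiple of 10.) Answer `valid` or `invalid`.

valid

From the right, keep odd positions and double even positions (subtract 9 from any doubled value over 9):
  doubled (positions 2,4,...): 5 1 7 9 9 4 4 8 → sum 47
  kept (positions 1,3,...): 0 8 0 5 9 9 4 8 → sum 43
Total = 90.
90 mod 10 = 0, so the number is valid.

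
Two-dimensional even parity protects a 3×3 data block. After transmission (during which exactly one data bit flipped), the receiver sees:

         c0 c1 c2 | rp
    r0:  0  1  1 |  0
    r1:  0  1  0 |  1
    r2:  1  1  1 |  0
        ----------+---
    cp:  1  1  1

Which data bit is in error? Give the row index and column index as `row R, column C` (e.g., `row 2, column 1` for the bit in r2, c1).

row 2, column 2

Recompute each row's even parity and compare to rp:
  r0: data parity 0, sent rp 0 → ok
  r1: data parity 1, sent rp 1 → ok
  r2: data parity 1, sent rp 0 → mismatch
Recompute each column's even parity and compare to cp:
  c0: data parity 1, sent cp 1 → ok
  c1: data parity 1, sent cp 1 → ok
  c2: data parity 0, sent cp 1 → mismatch
Exactly one row (r2) and one column (c2) fail → the flipped bit is at their intersection.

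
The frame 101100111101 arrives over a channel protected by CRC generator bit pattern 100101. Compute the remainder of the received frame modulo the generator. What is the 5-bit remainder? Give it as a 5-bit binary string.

Modulo-2 division of 101100111101 by 100101:
  pos 0: 101100 XOR 100101 = 001001
  pos 2: 100111 XOR 100101 = 000010
  pos 6: 101101 XOR 100101 = 001000
Remainder = 01000 (nonzero — an error is detected).

01000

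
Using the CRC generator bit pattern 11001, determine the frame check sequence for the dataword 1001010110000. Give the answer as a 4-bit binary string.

0010

Append 4 zeros: 10010101100000000. Divide by 11001 (XOR where the leading bit is 1):
  pos 0: 10010 XOR 11001 = 01011
  pos 1: 10111 XOR 11001 = 01110
  pos 2: 11100 XOR 11001 = 00101
  pos 4: 10111 XOR 11001 = 01110
  pos 5: 11100 XOR 11001 = 00101
  pos 7: 10100 XOR 11001 = 01101
  pos 8: 11010 XOR 11001 = 00011
  pos 11: 11000 XOR 11001 = 00001
Remainder (last 4 bits) = 0010. This is the CRC / FCS.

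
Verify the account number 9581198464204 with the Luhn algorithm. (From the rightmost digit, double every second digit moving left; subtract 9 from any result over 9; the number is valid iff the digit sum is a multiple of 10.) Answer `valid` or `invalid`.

invalid

From the right, keep odd positions and double even positions (subtract 9 from any doubled value over 9):
  doubled (positions 2,4,...): 0 8 8 9 2 1 → sum 28
  kept (positions 1,3,...): 4 2 6 8 1 8 9 → sum 38
Total = 66.
66 mod 10 = 6, so the number is invalid.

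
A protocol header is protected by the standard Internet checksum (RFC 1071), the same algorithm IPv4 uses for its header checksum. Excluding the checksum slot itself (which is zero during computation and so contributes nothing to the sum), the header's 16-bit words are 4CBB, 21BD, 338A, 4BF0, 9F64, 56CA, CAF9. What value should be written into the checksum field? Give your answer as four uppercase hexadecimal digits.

One's-complement addition (fold any carry out of bit 15 back into bit 0):
  0x4CBB + 0x21BD = 0x06E78
  0x6E78 + 0x338A = 0x0A202
  0xA202 + 0x4BF0 = 0x0EDF2
  0xEDF2 + 0x9F64 = 0x18D56 → wrap carry → 0x8D57
  0x8D57 + 0x56CA = 0x0E421
  0xE421 + 0xCAF9 = 0x1AF1A → wrap carry → 0xAF1B
One's-complement sum = 0xAF1B.
Checksum = ~0xAF1B & 0xFFFF = 0x50E4.

50E4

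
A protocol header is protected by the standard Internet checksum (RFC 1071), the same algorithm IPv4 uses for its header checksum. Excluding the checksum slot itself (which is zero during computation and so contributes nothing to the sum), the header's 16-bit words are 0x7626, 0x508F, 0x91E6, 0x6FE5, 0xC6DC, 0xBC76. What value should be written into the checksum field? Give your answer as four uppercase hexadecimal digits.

One's-complement addition (fold any carry out of bit 15 back into bit 0):
  0x7626 + 0x508F = 0x0C6B5
  0xC6B5 + 0x91E6 = 0x1589B → wrap carry → 0x589C
  0x589C + 0x6FE5 = 0x0C881
  0xC881 + 0xC6DC = 0x18F5D → wrap carry → 0x8F5E
  0x8F5E + 0xBC76 = 0x14BD4 → wrap carry → 0x4BD5
One's-complement sum = 0x4BD5.
Checksum = ~0x4BD5 & 0xFFFF = 0xB42A.

B42A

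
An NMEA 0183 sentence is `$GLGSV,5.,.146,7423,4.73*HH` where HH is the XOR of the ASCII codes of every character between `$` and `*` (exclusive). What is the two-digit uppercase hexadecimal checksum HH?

XOR the ASCII codes of the payload characters:
  'G' = 0x47 → acc = 0x47
  'L' = 0x4C → acc = 0x0B
  'G' = 0x47 → acc = 0x4C
  'S' = 0x53 → acc = 0x1F
  'V' = 0x56 → acc = 0x49
  ',' = 0x2C → acc = 0x65
  '5' = 0x35 → acc = 0x50
  '.' = 0x2E → acc = 0x7E
  ',' = 0x2C → acc = 0x52
  '.' = 0x2E → acc = 0x7C
  '1' = 0x31 → acc = 0x4D
  '4' = 0x34 → acc = 0x79
  '6' = 0x36 → acc = 0x4F
  ',' = 0x2C → acc = 0x63
  '7' = 0x37 → acc = 0x54
  '4' = 0x34 → acc = 0x60
  '2' = 0x32 → acc = 0x52
  '3' = 0x33 → acc = 0x61
  ',' = 0x2C → acc = 0x4D
  '4' = 0x34 → acc = 0x79
  '.' = 0x2E → acc = 0x57
  '7' = 0x37 → acc = 0x60
  '3' = 0x33 → acc = 0x53
Checksum = 0x53.

53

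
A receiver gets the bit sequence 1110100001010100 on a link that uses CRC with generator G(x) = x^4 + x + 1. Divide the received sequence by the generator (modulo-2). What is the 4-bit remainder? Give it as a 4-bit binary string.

Modulo-2 division of 1110100001010100 by 10011:
  pos 0: 11101 XOR 10011 = 01110
  pos 1: 11100 XOR 10011 = 01111
  pos 2: 11110 XOR 10011 = 01101
  pos 3: 11010 XOR 10011 = 01001
  pos 4: 10010 XOR 10011 = 00001
  pos 8: 11010 XOR 10011 = 01001
  pos 9: 10011 XOR 10011 = 00000
Remainder = 0000 (zero — the frame passes the CRC check).

0000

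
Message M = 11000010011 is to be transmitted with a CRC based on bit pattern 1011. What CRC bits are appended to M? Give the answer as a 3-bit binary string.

110

Append 3 zeros: 11000010011000. Divide by 1011 (XOR where the leading bit is 1):
  pos 0: 1100 XOR 1011 = 0111
  pos 1: 1110 XOR 1011 = 0101
  pos 2: 1010 XOR 1011 = 0001
  pos 5: 1100 XOR 1011 = 0111
  pos 6: 1111 XOR 1011 = 0100
  pos 7: 1001 XOR 1011 = 0010
  pos 9: 1000 XOR 1011 = 0011
Remainder (last 3 bits) = 110. This is the CRC / FCS.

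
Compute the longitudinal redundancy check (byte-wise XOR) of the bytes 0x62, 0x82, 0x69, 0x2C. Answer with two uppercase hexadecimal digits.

XOR the bytes together:
  start with 0x62
  0x62 ⊕ 0x82 = 0xE0
  0xE0 ⊕ 0x69 = 0x89
  0x89 ⊕ 0x2C = 0xA5

A5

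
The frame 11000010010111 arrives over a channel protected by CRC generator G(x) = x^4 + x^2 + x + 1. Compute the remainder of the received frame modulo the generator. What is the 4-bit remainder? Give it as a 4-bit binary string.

Modulo-2 division of 11000010010111 by 10111:
  pos 0: 11000 XOR 10111 = 01111
  pos 1: 11110 XOR 10111 = 01001
  pos 2: 10011 XOR 10111 = 00100
  pos 4: 10000 XOR 10111 = 00111
  pos 6: 11110 XOR 10111 = 01001
  pos 7: 10011 XOR 10111 = 00100
  pos 9: 10011 XOR 10111 = 00100
Remainder = 0100 (nonzero — an error is detected).

0100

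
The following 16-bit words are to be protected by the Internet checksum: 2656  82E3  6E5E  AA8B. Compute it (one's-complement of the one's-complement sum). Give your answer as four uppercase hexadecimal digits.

3DDC

One's-complement addition (fold any carry out of bit 15 back into bit 0):
  0x2656 + 0x82E3 = 0x0A939
  0xA939 + 0x6E5E = 0x11797 → wrap carry → 0x1798
  0x1798 + 0xAA8B = 0x0C223
One's-complement sum = 0xC223.
Checksum = ~0xC223 & 0xFFFF = 0x3DDC.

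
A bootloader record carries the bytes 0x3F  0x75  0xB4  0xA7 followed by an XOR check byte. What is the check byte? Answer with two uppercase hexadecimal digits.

59

XOR the bytes together:
  start with 0x3F
  0x3F ⊕ 0x75 = 0x4A
  0x4A ⊕ 0xB4 = 0xFE
  0xFE ⊕ 0xA7 = 0x59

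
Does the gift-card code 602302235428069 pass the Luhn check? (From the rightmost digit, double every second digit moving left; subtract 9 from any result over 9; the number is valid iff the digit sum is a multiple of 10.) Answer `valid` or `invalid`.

From the right, keep odd positions and double even positions (subtract 9 from any doubled value over 9):
  doubled (positions 2,4,...): 3 7 8 6 4 6 0 → sum 34
  kept (positions 1,3,...): 9 0 2 5 2 0 2 6 → sum 26
Total = 60.
60 mod 10 = 0, so the number is valid.

valid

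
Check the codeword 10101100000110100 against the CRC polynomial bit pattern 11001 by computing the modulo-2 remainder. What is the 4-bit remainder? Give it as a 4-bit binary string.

Modulo-2 division of 10101100000110100 by 11001:
  pos 0: 10101 XOR 11001 = 01100
  pos 1: 11001 XOR 11001 = 00000
  pos 11: 11010 XOR 11001 = 00011
Remainder = 0110 (nonzero — an error is detected).

0110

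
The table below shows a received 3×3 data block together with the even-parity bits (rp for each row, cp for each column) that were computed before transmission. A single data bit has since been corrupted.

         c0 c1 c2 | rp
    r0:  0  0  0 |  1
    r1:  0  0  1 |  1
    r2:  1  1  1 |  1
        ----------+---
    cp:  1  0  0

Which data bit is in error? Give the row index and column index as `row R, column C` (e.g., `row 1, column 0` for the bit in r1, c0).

Recompute each row's even parity and compare to rp:
  r0: data parity 0, sent rp 1 → mismatch
  r1: data parity 1, sent rp 1 → ok
  r2: data parity 1, sent rp 1 → ok
Recompute each column's even parity and compare to cp:
  c0: data parity 1, sent cp 1 → ok
  c1: data parity 1, sent cp 0 → mismatch
  c2: data parity 0, sent cp 0 → ok
Exactly one row (r0) and one column (c1) fail → the flipped bit is at their intersection.

row 0, column 1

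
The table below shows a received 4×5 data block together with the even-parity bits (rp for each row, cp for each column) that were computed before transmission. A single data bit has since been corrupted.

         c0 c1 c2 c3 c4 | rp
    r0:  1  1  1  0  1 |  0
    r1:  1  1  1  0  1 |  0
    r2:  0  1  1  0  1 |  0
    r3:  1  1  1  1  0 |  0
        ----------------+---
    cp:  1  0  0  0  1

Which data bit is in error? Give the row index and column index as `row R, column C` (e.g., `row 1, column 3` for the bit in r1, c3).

Recompute each row's even parity and compare to rp:
  r0: data parity 0, sent rp 0 → ok
  r1: data parity 0, sent rp 0 → ok
  r2: data parity 1, sent rp 0 → mismatch
  r3: data parity 0, sent rp 0 → ok
Recompute each column's even parity and compare to cp:
  c0: data parity 1, sent cp 1 → ok
  c1: data parity 0, sent cp 0 → ok
  c2: data parity 0, sent cp 0 → ok
  c3: data parity 1, sent cp 0 → mismatch
  c4: data parity 1, sent cp 1 → ok
Exactly one row (r2) and one column (c3) fail → the flipped bit is at their intersection.

row 2, column 3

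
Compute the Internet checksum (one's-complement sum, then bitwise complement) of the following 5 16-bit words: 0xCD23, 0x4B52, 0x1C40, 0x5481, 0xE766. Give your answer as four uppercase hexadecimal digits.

One's-complement addition (fold any carry out of bit 15 back into bit 0):
  0xCD23 + 0x4B52 = 0x11875 → wrap carry → 0x1876
  0x1876 + 0x1C40 = 0x034B6
  0x34B6 + 0x5481 = 0x08937
  0x8937 + 0xE766 = 0x1709D → wrap carry → 0x709E
One's-complement sum = 0x709E.
Checksum = ~0x709E & 0xFFFF = 0x8F61.

8F61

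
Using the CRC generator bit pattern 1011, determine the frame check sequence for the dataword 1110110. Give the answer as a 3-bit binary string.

110

Append 3 zeros: 1110110000. Divide by 1011 (XOR where the leading bit is 1):
  pos 0: 1110 XOR 1011 = 0101
  pos 1: 1011 XOR 1011 = 0000
  pos 5: 1000 XOR 1011 = 0011
Remainder (last 3 bits) = 110. This is the CRC / FCS.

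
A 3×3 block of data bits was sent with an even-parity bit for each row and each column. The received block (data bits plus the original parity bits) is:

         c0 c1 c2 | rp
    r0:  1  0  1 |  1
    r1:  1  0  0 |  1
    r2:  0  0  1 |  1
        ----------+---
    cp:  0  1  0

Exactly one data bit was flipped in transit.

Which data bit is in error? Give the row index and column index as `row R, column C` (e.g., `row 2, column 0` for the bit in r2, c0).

row 0, column 1

Recompute each row's even parity and compare to rp:
  r0: data parity 0, sent rp 1 → mismatch
  r1: data parity 1, sent rp 1 → ok
  r2: data parity 1, sent rp 1 → ok
Recompute each column's even parity and compare to cp:
  c0: data parity 0, sent cp 0 → ok
  c1: data parity 0, sent cp 1 → mismatch
  c2: data parity 0, sent cp 0 → ok
Exactly one row (r0) and one column (c1) fail → the flipped bit is at their intersection.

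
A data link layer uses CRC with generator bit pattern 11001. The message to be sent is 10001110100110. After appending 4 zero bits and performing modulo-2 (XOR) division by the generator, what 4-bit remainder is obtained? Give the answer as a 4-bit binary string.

1101

Append 4 zeros: 100011101001100000. Divide by 11001 (XOR where the leading bit is 1):
  pos 0: 10001 XOR 11001 = 01000
  pos 1: 10001 XOR 11001 = 01000
  pos 2: 10001 XOR 11001 = 01000
  pos 3: 10000 XOR 11001 = 01001
  pos 4: 10011 XOR 11001 = 01010
  pos 5: 10100 XOR 11001 = 01101
  pos 6: 11010 XOR 11001 = 00011
  pos 9: 11110 XOR 11001 = 00111
  pos 11: 11100 XOR 11001 = 00101
  pos 13: 10100 XOR 11001 = 01101
Remainder (last 4 bits) = 1101. This is the CRC / FCS.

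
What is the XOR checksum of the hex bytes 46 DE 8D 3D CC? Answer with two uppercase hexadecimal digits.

XOR the bytes together:
  start with 0x46
  0x46 ⊕ 0xDE = 0x98
  0x98 ⊕ 0x8D = 0x15
  0x15 ⊕ 0x3D = 0x28
  0x28 ⊕ 0xCC = 0xE4

E4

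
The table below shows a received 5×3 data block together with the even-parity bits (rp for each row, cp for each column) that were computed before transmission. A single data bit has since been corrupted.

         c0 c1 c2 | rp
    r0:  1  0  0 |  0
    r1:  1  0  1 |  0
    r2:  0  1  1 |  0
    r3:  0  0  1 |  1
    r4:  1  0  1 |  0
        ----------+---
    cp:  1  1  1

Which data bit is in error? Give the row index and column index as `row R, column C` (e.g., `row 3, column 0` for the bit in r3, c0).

Recompute each row's even parity and compare to rp:
  r0: data parity 1, sent rp 0 → mismatch
  r1: data parity 0, sent rp 0 → ok
  r2: data parity 0, sent rp 0 → ok
  r3: data parity 1, sent rp 1 → ok
  r4: data parity 0, sent rp 0 → ok
Recompute each column's even parity and compare to cp:
  c0: data parity 1, sent cp 1 → ok
  c1: data parity 1, sent cp 1 → ok
  c2: data parity 0, sent cp 1 → mismatch
Exactly one row (r0) and one column (c2) fail → the flipped bit is at their intersection.

row 0, column 2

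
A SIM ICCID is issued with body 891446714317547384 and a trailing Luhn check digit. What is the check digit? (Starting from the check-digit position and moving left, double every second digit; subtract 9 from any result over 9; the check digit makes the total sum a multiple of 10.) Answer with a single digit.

0

Partial digits right→left: 4 8 3 7 4 5 7 1 3 4 1 7 6 4 4 1 9 8
Double every second digit counting from the check-digit position (so the 1st, 3rd, 5th, ... of the partial from the right).
  doubled (with −9 where >9): 8 6 8 5 6 2 3 8 9 → sum 55
  kept as-is: 8 7 5 1 4 7 4 1 8 → sum 45
Total = 55 + 45 = 100.
Check digit = (10 − (100 mod 10)) mod 10 = 0.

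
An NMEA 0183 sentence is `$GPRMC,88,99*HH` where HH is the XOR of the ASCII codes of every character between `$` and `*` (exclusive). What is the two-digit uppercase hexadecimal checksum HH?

4B

XOR the ASCII codes of the payload characters:
  'G' = 0x47 → acc = 0x47
  'P' = 0x50 → acc = 0x17
  'R' = 0x52 → acc = 0x45
  'M' = 0x4D → acc = 0x08
  'C' = 0x43 → acc = 0x4B
  ',' = 0x2C → acc = 0x67
  '8' = 0x38 → acc = 0x5F
  '8' = 0x38 → acc = 0x67
  ',' = 0x2C → acc = 0x4B
  '9' = 0x39 → acc = 0x72
  '9' = 0x39 → acc = 0x4B
Checksum = 0x4B.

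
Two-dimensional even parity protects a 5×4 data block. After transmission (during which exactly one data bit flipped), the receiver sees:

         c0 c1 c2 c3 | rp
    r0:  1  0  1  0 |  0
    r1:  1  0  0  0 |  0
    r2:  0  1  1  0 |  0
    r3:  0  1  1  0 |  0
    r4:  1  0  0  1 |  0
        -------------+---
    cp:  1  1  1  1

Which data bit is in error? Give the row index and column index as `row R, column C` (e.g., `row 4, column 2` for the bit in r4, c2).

Recompute each row's even parity and compare to rp:
  r0: data parity 0, sent rp 0 → ok
  r1: data parity 1, sent rp 0 → mismatch
  r2: data parity 0, sent rp 0 → ok
  r3: data parity 0, sent rp 0 → ok
  r4: data parity 0, sent rp 0 → ok
Recompute each column's even parity and compare to cp:
  c0: data parity 1, sent cp 1 → ok
  c1: data parity 0, sent cp 1 → mismatch
  c2: data parity 1, sent cp 1 → ok
  c3: data parity 1, sent cp 1 → ok
Exactly one row (r1) and one column (c1) fail → the flipped bit is at their intersection.

row 1, column 1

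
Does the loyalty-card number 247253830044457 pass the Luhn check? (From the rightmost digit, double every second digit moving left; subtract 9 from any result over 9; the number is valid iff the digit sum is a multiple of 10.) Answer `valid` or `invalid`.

From the right, keep odd positions and double even positions (subtract 9 from any doubled value over 9):
  doubled (positions 2,4,...): 1 8 0 6 6 4 8 → sum 33
  kept (positions 1,3,...): 7 4 4 0 8 5 7 2 → sum 37
Total = 70.
70 mod 10 = 0, so the number is valid.

valid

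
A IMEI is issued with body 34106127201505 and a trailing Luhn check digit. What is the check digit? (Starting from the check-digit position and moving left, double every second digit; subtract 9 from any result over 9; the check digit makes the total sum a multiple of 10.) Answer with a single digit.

8

Partial digits right→left: 5 0 5 1 0 2 7 2 1 6 0 1 4 3
Double every second digit counting from the check-digit position (so the 1st, 3rd, 5th, ... of the partial from the right).
  doubled (with −9 where >9): 1 1 0 5 2 0 8 → sum 17
  kept as-is: 0 1 2 2 6 1 3 → sum 15
Total = 17 + 15 = 32.
Check digit = (10 − (32 mod 10)) mod 10 = 8.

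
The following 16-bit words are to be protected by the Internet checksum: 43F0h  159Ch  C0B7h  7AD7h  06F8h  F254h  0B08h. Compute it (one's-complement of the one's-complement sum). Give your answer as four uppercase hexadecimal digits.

668F

One's-complement addition (fold any carry out of bit 15 back into bit 0):
  0x43F0 + 0x159C = 0x0598C
  0x598C + 0xC0B7 = 0x11A43 → wrap carry → 0x1A44
  0x1A44 + 0x7AD7 = 0x0951B
  0x951B + 0x06F8 = 0x09C13
  0x9C13 + 0xF254 = 0x18E67 → wrap carry → 0x8E68
  0x8E68 + 0x0B08 = 0x09970
One's-complement sum = 0x9970.
Checksum = ~0x9970 & 0xFFFF = 0x668F.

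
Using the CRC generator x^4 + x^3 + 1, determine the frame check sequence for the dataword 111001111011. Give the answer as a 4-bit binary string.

Append 4 zeros: 1110011110110000. Divide by 11001 (XOR where the leading bit is 1):
  pos 0: 11100 XOR 11001 = 00101
  pos 2: 10111 XOR 11001 = 01110
  pos 3: 11101 XOR 11001 = 00100
  pos 5: 10010 XOR 11001 = 01011
  pos 6: 10111 XOR 11001 = 01110
  pos 7: 11101 XOR 11001 = 00100
  pos 9: 10000 XOR 11001 = 01001
  pos 10: 10010 XOR 11001 = 01011
  pos 11: 10110 XOR 11001 = 01111
Remainder (last 4 bits) = 1111. This is the CRC / FCS.

1111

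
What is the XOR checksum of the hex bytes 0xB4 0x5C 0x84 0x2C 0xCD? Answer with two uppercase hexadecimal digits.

8D

XOR the bytes together:
  start with 0xB4
  0xB4 ⊕ 0x5C = 0xE8
  0xE8 ⊕ 0x84 = 0x6C
  0x6C ⊕ 0x2C = 0x40
  0x40 ⊕ 0xCD = 0x8D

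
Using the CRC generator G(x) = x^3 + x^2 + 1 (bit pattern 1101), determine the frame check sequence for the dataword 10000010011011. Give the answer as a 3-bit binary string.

100

Append 3 zeros: 10000010011011000. Divide by 1101 (XOR where the leading bit is 1):
  pos 0: 1000 XOR 1101 = 0101
  pos 1: 1010 XOR 1101 = 0111
  pos 2: 1110 XOR 1101 = 0011
  pos 4: 1110 XOR 1101 = 0011
  pos 6: 1101 XOR 1101 = 0000
  pos 10: 1011 XOR 1101 = 0110
  pos 11: 1100 XOR 1101 = 0001
Remainder (last 3 bits) = 100. This is the CRC / FCS.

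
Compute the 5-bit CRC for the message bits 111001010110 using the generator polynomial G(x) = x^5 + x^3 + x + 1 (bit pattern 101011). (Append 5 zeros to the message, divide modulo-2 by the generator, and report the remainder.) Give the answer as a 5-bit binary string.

10110

Append 5 zeros: 11100101011000000. Divide by 101011 (XOR where the leading bit is 1):
  pos 0: 111001 XOR 101011 = 010010
  pos 1: 100100 XOR 101011 = 001111
  pos 3: 111110 XOR 101011 = 010101
  pos 4: 101011 XOR 101011 = 000000
  pos 10: 100000 XOR 101011 = 001011
Remainder (last 5 bits) = 10110. This is the CRC / FCS.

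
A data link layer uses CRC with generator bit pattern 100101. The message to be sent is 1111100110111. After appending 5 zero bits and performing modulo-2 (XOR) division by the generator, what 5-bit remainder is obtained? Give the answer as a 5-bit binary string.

Append 5 zeros: 111110011011100000. Divide by 100101 (XOR where the leading bit is 1):
  pos 0: 111110 XOR 100101 = 011011
  pos 1: 110110 XOR 100101 = 010011
  pos 2: 100111 XOR 100101 = 000010
  pos 6: 101011 XOR 100101 = 001110
  pos 8: 111010 XOR 100101 = 011111
  pos 9: 111110 XOR 100101 = 011011
  pos 10: 110110 XOR 100101 = 010011
  pos 11: 100110 XOR 100101 = 000011
Remainder (last 5 bits) = 00110. This is the CRC / FCS.

00110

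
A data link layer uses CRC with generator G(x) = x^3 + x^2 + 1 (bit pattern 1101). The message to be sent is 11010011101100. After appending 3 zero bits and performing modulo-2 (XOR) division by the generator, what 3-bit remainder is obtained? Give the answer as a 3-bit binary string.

110

Append 3 zeros: 11010011101100000. Divide by 1101 (XOR where the leading bit is 1):
  pos 0: 1101 XOR 1101 = 0000
  pos 6: 1110 XOR 1101 = 0011
  pos 8: 1111 XOR 1101 = 0010
  pos 10: 1000 XOR 1101 = 0101
  pos 11: 1010 XOR 1101 = 0111
  pos 12: 1110 XOR 1101 = 0011
Remainder (last 3 bits) = 110. This is the CRC / FCS.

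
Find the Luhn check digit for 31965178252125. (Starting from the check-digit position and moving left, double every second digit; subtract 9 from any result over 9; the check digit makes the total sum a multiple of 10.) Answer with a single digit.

Partial digits right→left: 5 2 1 2 5 2 8 7 1 5 6 9 1 3
Double every second digit counting from the check-digit position (so the 1st, 3rd, 5th, ... of the partial from the right).
  doubled (with −9 where >9): 1 2 1 7 2 3 2 → sum 18
  kept as-is: 2 2 2 7 5 9 3 → sum 30
Total = 18 + 30 = 48.
Check digit = (10 − (48 mod 10)) mod 10 = 2.

2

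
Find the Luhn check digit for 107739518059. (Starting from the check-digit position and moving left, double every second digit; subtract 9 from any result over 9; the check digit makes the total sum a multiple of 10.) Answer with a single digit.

6

Partial digits right→left: 9 5 0 8 1 5 9 3 7 7 0 1
Double every second digit counting from the check-digit position (so the 1st, 3rd, 5th, ... of the partial from the right).
  doubled (with −9 where >9): 9 0 2 9 5 0 → sum 25
  kept as-is: 5 8 5 3 7 1 → sum 29
Total = 25 + 29 = 54.
Check digit = (10 − (54 mod 10)) mod 10 = 6.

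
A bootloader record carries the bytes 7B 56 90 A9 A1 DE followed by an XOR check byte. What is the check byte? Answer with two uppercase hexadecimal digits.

6B

XOR the bytes together:
  start with 0x7B
  0x7B ⊕ 0x56 = 0x2D
  0x2D ⊕ 0x90 = 0xBD
  0xBD ⊕ 0xA9 = 0x14
  0x14 ⊕ 0xA1 = 0xB5
  0xB5 ⊕ 0xDE = 0x6B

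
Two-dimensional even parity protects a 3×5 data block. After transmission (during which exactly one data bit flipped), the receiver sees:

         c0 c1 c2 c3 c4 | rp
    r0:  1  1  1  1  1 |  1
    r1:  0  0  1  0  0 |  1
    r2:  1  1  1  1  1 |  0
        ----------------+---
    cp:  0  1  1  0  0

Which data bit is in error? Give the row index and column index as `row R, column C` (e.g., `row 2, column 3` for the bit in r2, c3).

row 2, column 1

Recompute each row's even parity and compare to rp:
  r0: data parity 1, sent rp 1 → ok
  r1: data parity 1, sent rp 1 → ok
  r2: data parity 1, sent rp 0 → mismatch
Recompute each column's even parity and compare to cp:
  c0: data parity 0, sent cp 0 → ok
  c1: data parity 0, sent cp 1 → mismatch
  c2: data parity 1, sent cp 1 → ok
  c3: data parity 0, sent cp 0 → ok
  c4: data parity 0, sent cp 0 → ok
Exactly one row (r2) and one column (c1) fail → the flipped bit is at their intersection.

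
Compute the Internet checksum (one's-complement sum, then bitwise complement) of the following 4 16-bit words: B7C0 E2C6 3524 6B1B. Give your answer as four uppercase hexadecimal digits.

One's-complement addition (fold any carry out of bit 15 back into bit 0):
  0xB7C0 + 0xE2C6 = 0x19A86 → wrap carry → 0x9A87
  0x9A87 + 0x3524 = 0x0CFAB
  0xCFAB + 0x6B1B = 0x13AC6 → wrap carry → 0x3AC7
One's-complement sum = 0x3AC7.
Checksum = ~0x3AC7 & 0xFFFF = 0xC538.

C538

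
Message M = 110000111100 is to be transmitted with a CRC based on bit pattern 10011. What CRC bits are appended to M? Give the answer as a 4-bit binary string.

0000

Append 4 zeros: 1100001111000000. Divide by 10011 (XOR where the leading bit is 1):
  pos 0: 11000 XOR 10011 = 01011
  pos 1: 10110 XOR 10011 = 00101
  pos 3: 10111 XOR 10011 = 00100
  pos 5: 10011 XOR 10011 = 00000
Remainder (last 4 bits) = 0000. This is the CRC / FCS.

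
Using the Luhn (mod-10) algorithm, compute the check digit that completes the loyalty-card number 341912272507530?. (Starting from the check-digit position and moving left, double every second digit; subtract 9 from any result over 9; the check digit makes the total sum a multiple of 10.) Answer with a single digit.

Partial digits right→left: 0 3 5 7 0 5 2 7 2 2 1 9 1 4 3
Double every second digit counting from the check-digit position (so the 1st, 3rd, 5th, ... of the partial from the right).
  doubled (with −9 where >9): 0 1 0 4 4 2 2 6 → sum 19
  kept as-is: 3 7 5 7 2 9 4 → sum 37
Total = 19 + 37 = 56.
Check digit = (10 − (56 mod 10)) mod 10 = 4.

4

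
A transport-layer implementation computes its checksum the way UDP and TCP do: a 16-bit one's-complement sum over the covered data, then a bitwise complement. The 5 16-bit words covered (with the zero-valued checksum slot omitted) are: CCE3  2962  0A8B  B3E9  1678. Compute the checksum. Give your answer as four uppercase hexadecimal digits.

One's-complement addition (fold any carry out of bit 15 back into bit 0):
  0xCCE3 + 0x2962 = 0x0F645
  0xF645 + 0x0A8B = 0x100D0 → wrap carry → 0x00D1
  0x00D1 + 0xB3E9 = 0x0B4BA
  0xB4BA + 0x1678 = 0x0CB32
One's-complement sum = 0xCB32.
Checksum = ~0xCB32 & 0xFFFF = 0x34CD.

34CD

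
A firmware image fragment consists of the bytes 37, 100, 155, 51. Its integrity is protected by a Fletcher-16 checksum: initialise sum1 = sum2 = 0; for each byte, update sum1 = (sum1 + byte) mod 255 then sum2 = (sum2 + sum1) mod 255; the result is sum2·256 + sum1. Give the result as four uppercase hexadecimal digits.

2C58

Running sums (mod 255):
  after byte 0 (37): sum1=37, sum2=37
  after byte 1 (100): sum1=137, sum2=174
  after byte 2 (155): sum1=37, sum2=211
  after byte 3 (51): sum1=88, sum2=44
Checksum = sum2·256 + sum1 = 44·256 + 88 = 11352 = 0x2C58.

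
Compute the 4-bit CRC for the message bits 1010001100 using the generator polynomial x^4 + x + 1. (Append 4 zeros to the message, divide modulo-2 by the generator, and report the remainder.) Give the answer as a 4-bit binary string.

0100

Append 4 zeros: 10100011000000. Divide by 10011 (XOR where the leading bit is 1):
  pos 0: 10100 XOR 10011 = 00111
  pos 2: 11101 XOR 10011 = 01110
  pos 3: 11101 XOR 10011 = 01110
  pos 4: 11100 XOR 10011 = 01111
  pos 5: 11110 XOR 10011 = 01101
  pos 6: 11010 XOR 10011 = 01001
  pos 7: 10010 XOR 10011 = 00001
Remainder (last 4 bits) = 0100. This is the CRC / FCS.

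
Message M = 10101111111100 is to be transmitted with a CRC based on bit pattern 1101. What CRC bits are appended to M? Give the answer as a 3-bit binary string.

Append 3 zeros: 10101111111100000. Divide by 1101 (XOR where the leading bit is 1):
  pos 0: 1010 XOR 1101 = 0111
  pos 1: 1111 XOR 1101 = 0010
  pos 3: 1011 XOR 1101 = 0110
  pos 4: 1101 XOR 1101 = 0000
  pos 8: 1111 XOR 1101 = 0010
  pos 10: 1000 XOR 1101 = 0101
  pos 11: 1010 XOR 1101 = 0111
  pos 12: 1110 XOR 1101 = 0011
Remainder (last 3 bits) = 110. This is the CRC / FCS.

110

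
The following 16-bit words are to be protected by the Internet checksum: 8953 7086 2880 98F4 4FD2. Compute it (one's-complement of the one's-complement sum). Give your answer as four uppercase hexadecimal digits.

F4DE

One's-complement addition (fold any carry out of bit 15 back into bit 0):
  0x8953 + 0x7086 = 0x0F9D9
  0xF9D9 + 0x2880 = 0x12259 → wrap carry → 0x225A
  0x225A + 0x98F4 = 0x0BB4E
  0xBB4E + 0x4FD2 = 0x10B20 → wrap carry → 0x0B21
One's-complement sum = 0x0B21.
Checksum = ~0x0B21 & 0xFFFF = 0xF4DE.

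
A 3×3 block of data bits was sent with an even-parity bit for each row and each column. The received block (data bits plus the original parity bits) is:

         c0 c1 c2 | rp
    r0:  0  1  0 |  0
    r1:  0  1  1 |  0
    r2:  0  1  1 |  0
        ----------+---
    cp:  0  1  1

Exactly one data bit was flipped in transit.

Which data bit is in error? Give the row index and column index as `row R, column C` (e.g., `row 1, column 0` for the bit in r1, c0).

Recompute each row's even parity and compare to rp:
  r0: data parity 1, sent rp 0 → mismatch
  r1: data parity 0, sent rp 0 → ok
  r2: data parity 0, sent rp 0 → ok
Recompute each column's even parity and compare to cp:
  c0: data parity 0, sent cp 0 → ok
  c1: data parity 1, sent cp 1 → ok
  c2: data parity 0, sent cp 1 → mismatch
Exactly one row (r0) and one column (c2) fail → the flipped bit is at their intersection.

row 0, column 2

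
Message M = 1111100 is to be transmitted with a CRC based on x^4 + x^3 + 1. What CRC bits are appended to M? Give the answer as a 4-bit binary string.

Append 4 zeros: 11111000000. Divide by 11001 (XOR where the leading bit is 1):
  pos 0: 11111 XOR 11001 = 00110
  pos 2: 11000 XOR 11001 = 00001
  pos 6: 10000 XOR 11001 = 01001
Remainder (last 4 bits) = 1001. This is the CRC / FCS.

1001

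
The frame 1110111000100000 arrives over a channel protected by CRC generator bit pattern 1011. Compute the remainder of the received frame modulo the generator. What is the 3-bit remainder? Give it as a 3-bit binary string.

Modulo-2 division of 1110111000100000 by 1011:
  pos 0: 1110 XOR 1011 = 0101
  pos 1: 1011 XOR 1011 = 0000
  pos 5: 1100 XOR 1011 = 0111
  pos 6: 1110 XOR 1011 = 0101
  pos 7: 1011 XOR 1011 = 0000
Remainder = 000 (zero — the frame passes the CRC check).

000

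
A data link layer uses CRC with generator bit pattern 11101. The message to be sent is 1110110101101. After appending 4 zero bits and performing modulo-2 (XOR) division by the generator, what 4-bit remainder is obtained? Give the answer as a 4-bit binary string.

Append 4 zeros: 11101101011010000. Divide by 11101 (XOR where the leading bit is 1):
  pos 0: 11101 XOR 11101 = 00000
  pos 5: 10101 XOR 11101 = 01000
  pos 6: 10001 XOR 11101 = 01100
  pos 7: 11000 XOR 11101 = 00101
  pos 9: 10110 XOR 11101 = 01011
  pos 10: 10110 XOR 11101 = 01011
  pos 11: 10110 XOR 11101 = 01011
  pos 12: 10110 XOR 11101 = 01011
Remainder (last 4 bits) = 1011. This is the CRC / FCS.

1011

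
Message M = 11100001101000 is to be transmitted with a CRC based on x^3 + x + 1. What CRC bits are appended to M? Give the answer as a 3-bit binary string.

100

Append 3 zeros: 11100001101000000. Divide by 1011 (XOR where the leading bit is 1):
  pos 0: 1110 XOR 1011 = 0101
  pos 1: 1010 XOR 1011 = 0001
  pos 4: 1001 XOR 1011 = 0010
  pos 6: 1010 XOR 1011 = 0001
  pos 9: 1100 XOR 1011 = 0111
  pos 10: 1110 XOR 1011 = 0101
  pos 11: 1010 XOR 1011 = 0001
Remainder (last 3 bits) = 100. This is the CRC / FCS.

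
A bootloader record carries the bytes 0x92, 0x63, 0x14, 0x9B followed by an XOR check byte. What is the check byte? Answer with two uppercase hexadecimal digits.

XOR the bytes together:
  start with 0x92
  0x92 ⊕ 0x63 = 0xF1
  0xF1 ⊕ 0x14 = 0xE5
  0xE5 ⊕ 0x9B = 0x7E

7E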